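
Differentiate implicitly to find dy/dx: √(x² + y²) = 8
Differentiate the relation implicitly: treat y = y(x) and apply the chain rule, so every y-derivative picks up a y' = dy/dx factor.

With everything moved to the left-hand side, differentiate term by term:
  d/dx[√(x^2 + y^2)] = (x + y·y')/√(x^2 + y^2)
  d/dx[-8] = 0

Separating the contributions that come from x directly and those that come through y:
  without y':      x/√(x^2 + y^2)
  multiplying y':  y/√(x^2 + y^2)

so (x/√(x^2 + y^2)) + (y/√(x^2 + y^2))·y' = 0, and therefore
  dy/dx = -(x/√(x^2 + y^2))/(y/√(x^2 + y^2)) = -x/y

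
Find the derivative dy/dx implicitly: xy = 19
Take d/dx of both sides. Since y is implicitly a function of x, the chain rule attaches a y' = dy/dx factor whenever we differentiate through y.

Set F(x, y) = (left side) − (right side), so the curve is F = 0. Differentiating each term of F:
  d/dx[xy] = x·y' + y
  d/dx[-19] = 0

Collecting, the y'-free part is the partial derivative in x and the y' coefficient is the partial derivative in y:
  ∂F/∂x = y
  ∂F/∂y = x

so d/dx[F(x, y(x))] = ∂F/∂x + (∂F/∂y)·y' = 0. Rearranging,
  dy/dx = -(∂F/∂x)/(∂F/∂y) = -(y)/(x) = -y/x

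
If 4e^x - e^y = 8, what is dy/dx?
Apply d/dx to both sides, remembering that y depends on x. Each occurrence of y therefore brings in a y' = dy/dx via the chain rule.

With F(x, y) equal to the left-hand side minus the right, differentiate F term by term:
  d/dx[4e^(x)] = 4e^(x)
  d/dx[-e^(y)] = -y'·e^(y)
  d/dx[-8] = 0
Adding these up, d/dx[F] = 0 becomes
  (4e^(x)) + (-e^(y))·y' = 0,
so isolating y',
  dy/dx = -(4e^(x))/(-e^(y)) = 4e^(x - y)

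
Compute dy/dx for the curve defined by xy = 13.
Apply d/dx to both sides, remembering that y depends on x. Each occurrence of y therefore brings in a y' = dy/dx via the chain rule.

With F(x, y) equal to the left-hand side minus the right, differentiate F term by term:
  d/dx[xy] = x·y' + y
  d/dx[-13] = 0
Adding these up, d/dx[F] = 0 becomes
  (y) + (x)·y' = 0,
so isolating y',
  dy/dx = -(y)/(x) = -y/x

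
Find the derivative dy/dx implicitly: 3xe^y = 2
Differentiate the relation implicitly: treat y = y(x) and apply the chain rule, so every y-derivative picks up a y' = dy/dx factor.

With everything moved to the left-hand side, differentiate term by term:
  d/dx[3x·e^(y)] = 3x·y'·e^(y) + 3e^(y)
  d/dx[-2] = 0

Separating the contributions that come from x directly and those that come through y:
  without y':      3e^(y)
  multiplying y':  3x·e^(y)

so (3e^(y)) + (3x·e^(y))·y' = 0, and therefore
  dy/dx = -(3e^(y))/(3x·e^(y)) = -1/x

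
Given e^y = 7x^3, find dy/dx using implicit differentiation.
Differentiate both sides with respect to x, treating y as y(x). By the chain rule, any term containing y contributes a factor of y' = dy/dx when we differentiate it.

Move every term to one side and write the relation as F(x, y) = 0. Term by term,
  d/dx[-7x^3] = -21x^2
  d/dx[e^(y)] = y'·e^(y)

The pieces without y' make up ∂F/∂x and the coefficient of y' is ∂F/∂y:
  ∂F/∂x = -21x^2,
  ∂F/∂y = e^(y).

Since d/dx[F] = ∂F/∂x + (∂F/∂y)·y' = 0, solve for y':
  (∂F/∂y)·y' = -∂F/∂x
  dy/dx = -(∂F/∂x)/(∂F/∂y) = -(-21x^2)/(e^(y)) = 21x^2e^(-y)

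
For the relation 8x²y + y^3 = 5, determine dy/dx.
Apply d/dx to both sides, remembering that y depends on x. Each occurrence of y therefore brings in a y' = dy/dx via the chain rule.

With F(x, y) equal to the left-hand side minus the right, differentiate F term by term:
  d/dx[8x^2y] = 8x^2·y' + 16xy
  d/dx[y^3] = 3y^2·y'
  d/dx[-5] = 0
Adding these up, d/dx[F] = 0 becomes
  (16xy) + (8x^2 + 3y^2)·y' = 0,
so isolating y',
  dy/dx = -(16xy)/(8x^2 + 3y^2) = -16xy/(8x^2 + 3y^2)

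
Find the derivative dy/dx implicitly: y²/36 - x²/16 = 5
Take d/dx of both sides. Since y is implicitly a function of x, the chain rule attaches a y' = dy/dx factor whenever we differentiate through y.

Set F(x, y) = (left side) − (right side), so the curve is F = 0. Differentiating each term of F:
  d/dx[-x^2/16] = -x/8
  d/dx[y^2/36] = y·y'/18
  d/dx[-5] = 0

Collecting, the y'-free part is the partial derivative in x and the y' coefficient is the partial derivative in y:
  ∂F/∂x = -x/8
  ∂F/∂y = y/18

so d/dx[F(x, y(x))] = ∂F/∂x + (∂F/∂y)·y' = 0. Rearranging,
  dy/dx = -(∂F/∂x)/(∂F/∂y) = -(-x/8)/(y/18) = 9x/(4y)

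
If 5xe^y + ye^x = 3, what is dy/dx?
Apply d/dx to both sides, remembering that y depends on x. Each occurrence of y therefore brings in a y' = dy/dx via the chain rule.

With F(x, y) equal to the left-hand side minus the right, differentiate F term by term:
  d/dx[5x·e^(y)] = 5x·y'·e^(y) + 5e^(y)
  d/dx[y·e^(x)] = y·e^(x) + y'·e^(x)
  d/dx[-3] = 0
Adding these up, d/dx[F] = 0 becomes
  (y·e^(x) + 5e^(y)) + (5x·e^(y) + e^(x))·y' = 0,
so isolating y',
  dy/dx = -(y·e^(x) + 5e^(y))/(5x·e^(y) + e^(x)) = (-y·e^(x) - 5e^(y))/(5x·e^(y) + e^(x))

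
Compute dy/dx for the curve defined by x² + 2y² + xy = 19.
Take d/dx of both sides. Since y is implicitly a function of x, the chain rule attaches a y' = dy/dx factor whenever we differentiate through y.

Set F(x, y) = (left side) − (right side), so the curve is F = 0. Differentiating each term of F:
  d/dx[x^2] = 2x
  d/dx[xy] = x·y' + y
  d/dx[2y^2] = 4y·y'
  d/dx[-19] = 0

Collecting, the y'-free part is the partial derivative in x and the y' coefficient is the partial derivative in y:
  ∂F/∂x = 2x + y
  ∂F/∂y = x + 4y

so d/dx[F(x, y(x))] = ∂F/∂x + (∂F/∂y)·y' = 0. Rearranging,
  dy/dx = -(∂F/∂x)/(∂F/∂y) = -(2x + y)/(x + 4y) = (-2x - y)/(x + 4y)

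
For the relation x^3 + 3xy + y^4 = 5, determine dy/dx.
Differentiate both sides with respect to x, treating y as y(x). By the chain rule, any term containing y contributes a factor of y' = dy/dx when we differentiate it.

Move every term to one side and write the relation as F(x, y) = 0. Term by term,
  d/dx[x^3] = 3x^2
  d/dx[3xy] = 3x·y' + 3y
  d/dx[y^4] = 4y^3·y'
  d/dx[-5] = 0

The pieces without y' make up ∂F/∂x and the coefficient of y' is ∂F/∂y:
  ∂F/∂x = 3x^2 + 3y,
  ∂F/∂y = 3x + 4y^3.

Since d/dx[F] = ∂F/∂x + (∂F/∂y)·y' = 0, solve for y':
  (∂F/∂y)·y' = -∂F/∂x
  dy/dx = -(∂F/∂x)/(∂F/∂y) = -(3x^2 + 3y)/(3x + 4y^3) = 3(-x^2 - y)/(3x + 4y^3)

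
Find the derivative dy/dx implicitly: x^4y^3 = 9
Differentiate the relation implicitly: treat y = y(x) and apply the chain rule, so every y-derivative picks up a y' = dy/dx factor.

With everything moved to the left-hand side, differentiate term by term:
  d/dx[x^4y^3] = 3x^4y^2·y' + 4x^3y^3
  d/dx[-9] = 0

Separating the contributions that come from x directly and those that come through y:
  without y':      4x^3y^3
  multiplying y':  3x^4y^2

so (4x^3y^3) + (3x^4y^2)·y' = 0, and therefore
  dy/dx = -(4x^3y^3)/(3x^4y^2) = -4y/(3x)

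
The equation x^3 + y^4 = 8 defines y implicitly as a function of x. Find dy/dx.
Take d/dx of both sides. Since y is implicitly a function of x, the chain rule attaches a y' = dy/dx factor whenever we differentiate through y.

Set F(x, y) = (left side) − (right side), so the curve is F = 0. Differentiating each term of F:
  d/dx[x^3] = 3x^2
  d/dx[y^4] = 4y^3·y'
  d/dx[-8] = 0

Collecting, the y'-free part is the partial derivative in x and the y' coefficient is the partial derivative in y:
  ∂F/∂x = 3x^2
  ∂F/∂y = 4y^3

so d/dx[F(x, y(x))] = ∂F/∂x + (∂F/∂y)·y' = 0. Rearranging,
  dy/dx = -(∂F/∂x)/(∂F/∂y) = -(3x^2)/(4y^3) = -3x^2/(4y^3)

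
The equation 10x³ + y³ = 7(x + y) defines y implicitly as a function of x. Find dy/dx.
Take d/dx of both sides. Since y is implicitly a function of x, the chain rule attaches a y' = dy/dx factor whenever we differentiate through y.

Set F(x, y) = (left side) − (right side), so the curve is F = 0. Differentiating each term of F:
  d/dx[10x^3] = 30x^2
  d/dx[-7x] = -7
  d/dx[y^3] = 3y^2·y'
  d/dx[-7y] = -7·y'

Collecting, the y'-free part is the partial derivative in x and the y' coefficient is the partial derivative in y:
  ∂F/∂x = 30x^2 - 7
  ∂F/∂y = 3y^2 - 7

so d/dx[F(x, y(x))] = ∂F/∂x + (∂F/∂y)·y' = 0. Rearranging,
  dy/dx = -(∂F/∂x)/(∂F/∂y) = -(30x^2 - 7)/(3y^2 - 7) = (7 - 30x^2)/(3y^2 - 7)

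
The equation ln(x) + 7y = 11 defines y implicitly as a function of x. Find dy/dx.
Differentiate both sides with respect to x, treating y as y(x). By the chain rule, any term containing y contributes a factor of y' = dy/dx when we differentiate it.

Move every term to one side and write the relation as F(x, y) = 0. Term by term,
  d/dx[7y] = 7·y'
  d/dx[ln(x)] = 1/x
  d/dx[-11] = 0

The pieces without y' make up ∂F/∂x and the coefficient of y' is ∂F/∂y:
  ∂F/∂x = 1/x,
  ∂F/∂y = 7.

Since d/dx[F] = ∂F/∂x + (∂F/∂y)·y' = 0, solve for y':
  (∂F/∂y)·y' = -∂F/∂x
  dy/dx = -(∂F/∂x)/(∂F/∂y) = -(1/x)/(7) = -1/(7x)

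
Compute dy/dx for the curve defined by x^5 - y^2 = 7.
Apply d/dx to both sides, remembering that y depends on x. Each occurrence of y therefore brings in a y' = dy/dx via the chain rule.

With F(x, y) equal to the left-hand side minus the right, differentiate F term by term:
  d/dx[x^5] = 5x^4
  d/dx[-y^2] = -2y·y'
  d/dx[-7] = 0
Adding these up, d/dx[F] = 0 becomes
  (5x^4) + (-2y)·y' = 0,
so isolating y',
  dy/dx = -(5x^4)/(-2y) = 5x^4/(2y)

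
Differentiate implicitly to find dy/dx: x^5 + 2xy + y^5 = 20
Differentiate the relation implicitly: treat y = y(x) and apply the chain rule, so every y-derivative picks up a y' = dy/dx factor.

With everything moved to the left-hand side, differentiate term by term:
  d/dx[x^5] = 5x^4
  d/dx[2xy] = 2x·y' + 2y
  d/dx[y^5] = 5y^4·y'
  d/dx[-20] = 0

Separating the contributions that come from x directly and those that come through y:
  without y':      5x^4 + 2y
  multiplying y':  2x + 5y^4

so (5x^4 + 2y) + (2x + 5y^4)·y' = 0, and therefore
  dy/dx = -(5x^4 + 2y)/(2x + 5y^4) = (-5x^4 - 2y)/(2x + 5y^4)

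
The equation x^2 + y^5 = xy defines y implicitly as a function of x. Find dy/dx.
Apply d/dx to both sides, remembering that y depends on x. Each occurrence of y therefore brings in a y' = dy/dx via the chain rule.

With F(x, y) equal to the left-hand side minus the right, differentiate F term by term:
  d/dx[x^2] = 2x
  d/dx[-xy] = -x·y' - y
  d/dx[y^5] = 5y^4·y'
Adding these up, d/dx[F] = 0 becomes
  (2x - y) + (-x + 5y^4)·y' = 0,
so isolating y',
  dy/dx = -(2x - y)/(-x + 5y^4) = (2x - y)/(x - 5y^4)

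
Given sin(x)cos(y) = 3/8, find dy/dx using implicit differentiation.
Take d/dx of both sides. Since y is implicitly a function of x, the chain rule attaches a y' = dy/dx factor whenever we differentiate through y.

Set F(x, y) = (left side) − (right side), so the curve is F = 0. Differentiating each term of F:
  d/dx[sin(x)·cos(y)] = -y'·sin(x)·sin(y) + cos(x)·cos(y)
  d/dx[-3/8] = 0

Collecting, the y'-free part is the partial derivative in x and the y' coefficient is the partial derivative in y:
  ∂F/∂x = cos(x)·cos(y)
  ∂F/∂y = -sin(x)·sin(y)

so d/dx[F(x, y(x))] = ∂F/∂x + (∂F/∂y)·y' = 0. Rearranging,
  dy/dx = -(∂F/∂x)/(∂F/∂y) = -(cos(x)·cos(y))/(-sin(x)·sin(y)) = 1/(tan(x)·tan(y))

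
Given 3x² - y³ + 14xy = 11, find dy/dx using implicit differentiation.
Apply d/dx to both sides, remembering that y depends on x. Each occurrence of y therefore brings in a y' = dy/dx via the chain rule.

With F(x, y) equal to the left-hand side minus the right, differentiate F term by term:
  d/dx[3x^2] = 6x
  d/dx[14xy] = 14x·y' + 14y
  d/dx[-y^3] = -3y^2·y'
  d/dx[-11] = 0
Adding these up, d/dx[F] = 0 becomes
  (6x + 14y) + (14x - 3y^2)·y' = 0,
so isolating y',
  dy/dx = -(6x + 14y)/(14x - 3y^2) = 2(-3x - 7y)/(14x - 3y^2)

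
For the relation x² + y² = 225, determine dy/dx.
Differentiate the relation implicitly: treat y = y(x) and apply the chain rule, so every y-derivative picks up a y' = dy/dx factor.

With everything moved to the left-hand side, differentiate term by term:
  d/dx[x^2] = 2x
  d/dx[y^2] = 2y·y'
  d/dx[-225] = 0

Separating the contributions that come from x directly and those that come through y:
  without y':      2x
  multiplying y':  2y

so (2x) + (2y)·y' = 0, and therefore
  dy/dx = -(2x)/(2y) = -x/y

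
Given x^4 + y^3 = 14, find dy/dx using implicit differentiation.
Differentiate the relation implicitly: treat y = y(x) and apply the chain rule, so every y-derivative picks up a y' = dy/dx factor.

With everything moved to the left-hand side, differentiate term by term:
  d/dx[x^4] = 4x^3
  d/dx[y^3] = 3y^2·y'
  d/dx[-14] = 0

Separating the contributions that come from x directly and those that come through y:
  without y':      4x^3
  multiplying y':  3y^2

so (4x^3) + (3y^2)·y' = 0, and therefore
  dy/dx = -(4x^3)/(3y^2) = -4x^3/(3y^2)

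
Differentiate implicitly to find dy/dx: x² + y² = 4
Differentiate both sides with respect to x, treating y as y(x). By the chain rule, any term containing y contributes a factor of y' = dy/dx when we differentiate it.

Move every term to one side and write the relation as F(x, y) = 0. Term by term,
  d/dx[x^2] = 2x
  d/dx[y^2] = 2y·y'
  d/dx[-4] = 0

The pieces without y' make up ∂F/∂x and the coefficient of y' is ∂F/∂y:
  ∂F/∂x = 2x,
  ∂F/∂y = 2y.

Since d/dx[F] = ∂F/∂x + (∂F/∂y)·y' = 0, solve for y':
  (∂F/∂y)·y' = -∂F/∂x
  dy/dx = -(∂F/∂x)/(∂F/∂y) = -(2x)/(2y) = -x/y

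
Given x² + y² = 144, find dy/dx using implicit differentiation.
Apply d/dx to both sides, remembering that y depends on x. Each occurrence of y therefore brings in a y' = dy/dx via the chain rule.

With F(x, y) equal to the left-hand side minus the right, differentiate F term by term:
  d/dx[x^2] = 2x
  d/dx[y^2] = 2y·y'
  d/dx[-144] = 0
Adding these up, d/dx[F] = 0 becomes
  (2x) + (2y)·y' = 0,
so isolating y',
  dy/dx = -(2x)/(2y) = -x/y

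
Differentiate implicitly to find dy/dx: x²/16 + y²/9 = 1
Differentiate the relation implicitly: treat y = y(x) and apply the chain rule, so every y-derivative picks up a y' = dy/dx factor.

With everything moved to the left-hand side, differentiate term by term:
  d/dx[x^2/16] = x/8
  d/dx[y^2/9] = 2y·y'/9
  d/dx[-1] = 0

Separating the contributions that come from x directly and those that come through y:
  without y':      x/8
  multiplying y':  2y/9

so (x/8) + (2y/9)·y' = 0, and therefore
  dy/dx = -(x/8)/(2y/9) = -9x/(16y)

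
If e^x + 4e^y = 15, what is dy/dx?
Take d/dx of both sides. Since y is implicitly a function of x, the chain rule attaches a y' = dy/dx factor whenever we differentiate through y.

Set F(x, y) = (left side) − (right side), so the curve is F = 0. Differentiating each term of F:
  d/dx[e^(x)] = e^(x)
  d/dx[4e^(y)] = 4·y'·e^(y)
  d/dx[-15] = 0

Collecting, the y'-free part is the partial derivative in x and the y' coefficient is the partial derivative in y:
  ∂F/∂x = e^(x)
  ∂F/∂y = 4e^(y)

so d/dx[F(x, y(x))] = ∂F/∂x + (∂F/∂y)·y' = 0. Rearranging,
  dy/dx = -(∂F/∂x)/(∂F/∂y) = -(e^(x))/(4e^(y)) = -e^(x - y)/4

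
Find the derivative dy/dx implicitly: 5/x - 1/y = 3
Take d/dx of both sides. Since y is implicitly a function of x, the chain rule attaches a y' = dy/dx factor whenever we differentiate through y.

Set F(x, y) = (left side) − (right side), so the curve is F = 0. Differentiating each term of F:
  d/dx[-1/y] = y'/y^2
  d/dx[5/x] = -5/x^2
  d/dx[-3] = 0

Collecting, the y'-free part is the partial derivative in x and the y' coefficient is the partial derivative in y:
  ∂F/∂x = -5/x^2
  ∂F/∂y = y^(-2)

so d/dx[F(x, y(x))] = ∂F/∂x + (∂F/∂y)·y' = 0. Rearranging,
  dy/dx = -(∂F/∂x)/(∂F/∂y) = -(-5/x^2)/(y^(-2)) = 5y^2/x^2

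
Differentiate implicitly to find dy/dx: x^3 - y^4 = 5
Apply d/dx to both sides, remembering that y depends on x. Each occurrence of y therefore brings in a y' = dy/dx via the chain rule.

With F(x, y) equal to the left-hand side minus the right, differentiate F term by term:
  d/dx[x^3] = 3x^2
  d/dx[-y^4] = -4y^3·y'
  d/dx[-5] = 0
Adding these up, d/dx[F] = 0 becomes
  (3x^2) + (-4y^3)·y' = 0,
so isolating y',
  dy/dx = -(3x^2)/(-4y^3) = 3x^2/(4y^3)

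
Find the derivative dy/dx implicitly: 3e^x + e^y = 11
Take d/dx of both sides. Since y is implicitly a function of x, the chain rule attaches a y' = dy/dx factor whenever we differentiate through y.

Set F(x, y) = (left side) − (right side), so the curve is F = 0. Differentiating each term of F:
  d/dx[3e^(x)] = 3e^(x)
  d/dx[e^(y)] = y'·e^(y)
  d/dx[-11] = 0

Collecting, the y'-free part is the partial derivative in x and the y' coefficient is the partial derivative in y:
  ∂F/∂x = 3e^(x)
  ∂F/∂y = e^(y)

so d/dx[F(x, y(x))] = ∂F/∂x + (∂F/∂y)·y' = 0. Rearranging,
  dy/dx = -(∂F/∂x)/(∂F/∂y) = -(3e^(x))/(e^(y)) = -3e^(x - y)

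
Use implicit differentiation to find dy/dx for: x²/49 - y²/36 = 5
Differentiate the relation implicitly: treat y = y(x) and apply the chain rule, so every y-derivative picks up a y' = dy/dx factor.

With everything moved to the left-hand side, differentiate term by term:
  d/dx[x^2/49] = 2x/49
  d/dx[-y^2/36] = -y·y'/18
  d/dx[-5] = 0

Separating the contributions that come from x directly and those that come through y:
  without y':      2x/49
  multiplying y':  -y/18

so (2x/49) + (-y/18)·y' = 0, and therefore
  dy/dx = -(2x/49)/(-y/18) = 36x/(49y)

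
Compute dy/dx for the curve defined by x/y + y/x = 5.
Take d/dx of both sides. Since y is implicitly a function of x, the chain rule attaches a y' = dy/dx factor whenever we differentiate through y.

Set F(x, y) = (left side) − (right side), so the curve is F = 0. Differentiating each term of F:
  d/dx[x/y] = -x·y'/y^2 + 1/y
  d/dx[y/x] = y'/x - y/x^2
  d/dx[-5] = 0

Collecting, the y'-free part is the partial derivative in x and the y' coefficient is the partial derivative in y:
  ∂F/∂x = 1/y - y/x^2
  ∂F/∂y = -x/y^2 + 1/x

so d/dx[F(x, y(x))] = ∂F/∂x + (∂F/∂y)·y' = 0. Rearranging,
  dy/dx = -(∂F/∂x)/(∂F/∂y) = -(1/y - y/x^2)/(-x/y^2 + 1/x)
        = -((x - y)(x + y)/(x^2y))/(-(x - y)(x + y)/(xy^2)) = y/x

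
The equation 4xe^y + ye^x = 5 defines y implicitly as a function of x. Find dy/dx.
Differentiate both sides with respect to x, treating y as y(x). By the chain rule, any term containing y contributes a factor of y' = dy/dx when we differentiate it.

Move every term to one side and write the relation as F(x, y) = 0. Term by term,
  d/dx[4x·e^(y)] = 4x·y'·e^(y) + 4e^(y)
  d/dx[y·e^(x)] = y·e^(x) + y'·e^(x)
  d/dx[-5] = 0

The pieces without y' make up ∂F/∂x and the coefficient of y' is ∂F/∂y:
  ∂F/∂x = y·e^(x) + 4e^(y),
  ∂F/∂y = 4x·e^(y) + e^(x).

Since d/dx[F] = ∂F/∂x + (∂F/∂y)·y' = 0, solve for y':
  (∂F/∂y)·y' = -∂F/∂x
  dy/dx = -(∂F/∂x)/(∂F/∂y) = -(y·e^(x) + 4e^(y))/(4x·e^(y) + e^(x)) = (-y·e^(x) - 4e^(y))/(4x·e^(y) + e^(x))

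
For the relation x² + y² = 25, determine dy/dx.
Differentiate both sides with respect to x, treating y as y(x). By the chain rule, any term containing y contributes a factor of y' = dy/dx when we differentiate it.

Move every term to one side and write the relation as F(x, y) = 0. Term by term,
  d/dx[x^2] = 2x
  d/dx[y^2] = 2y·y'
  d/dx[-25] = 0

The pieces without y' make up ∂F/∂x and the coefficient of y' is ∂F/∂y:
  ∂F/∂x = 2x,
  ∂F/∂y = 2y.

Since d/dx[F] = ∂F/∂x + (∂F/∂y)·y' = 0, solve for y':
  (∂F/∂y)·y' = -∂F/∂x
  dy/dx = -(∂F/∂x)/(∂F/∂y) = -(2x)/(2y) = -x/y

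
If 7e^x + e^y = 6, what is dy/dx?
Apply d/dx to both sides, remembering that y depends on x. Each occurrence of y therefore brings in a y' = dy/dx via the chain rule.

With F(x, y) equal to the left-hand side minus the right, differentiate F term by term:
  d/dx[7e^(x)] = 7e^(x)
  d/dx[e^(y)] = y'·e^(y)
  d/dx[-6] = 0
Adding these up, d/dx[F] = 0 becomes
  (7e^(x)) + (e^(y))·y' = 0,
so isolating y',
  dy/dx = -(7e^(x))/(e^(y)) = -7e^(x - y)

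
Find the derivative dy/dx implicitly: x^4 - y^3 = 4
Apply d/dx to both sides, remembering that y depends on x. Each occurrence of y therefore brings in a y' = dy/dx via the chain rule.

With F(x, y) equal to the left-hand side minus the right, differentiate F term by term:
  d/dx[x^4] = 4x^3
  d/dx[-y^3] = -3y^2·y'
  d/dx[-4] = 0
Adding these up, d/dx[F] = 0 becomes
  (4x^3) + (-3y^2)·y' = 0,
so isolating y',
  dy/dx = -(4x^3)/(-3y^2) = 4x^3/(3y^2)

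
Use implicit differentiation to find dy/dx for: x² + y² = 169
Take d/dx of both sides. Since y is implicitly a function of x, the chain rule attaches a y' = dy/dx factor whenever we differentiate through y.

Set F(x, y) = (left side) − (right side), so the curve is F = 0. Differentiating each term of F:
  d/dx[x^2] = 2x
  d/dx[y^2] = 2y·y'
  d/dx[-169] = 0

Collecting, the y'-free part is the partial derivative in x and the y' coefficient is the partial derivative in y:
  ∂F/∂x = 2x
  ∂F/∂y = 2y

so d/dx[F(x, y(x))] = ∂F/∂x + (∂F/∂y)·y' = 0. Rearranging,
  dy/dx = -(∂F/∂x)/(∂F/∂y) = -(2x)/(2y) = -x/y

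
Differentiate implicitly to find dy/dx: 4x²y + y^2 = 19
Differentiate the relation implicitly: treat y = y(x) and apply the chain rule, so every y-derivative picks up a y' = dy/dx factor.

With everything moved to the left-hand side, differentiate term by term:
  d/dx[4x^2y] = 4x^2·y' + 8xy
  d/dx[y^2] = 2y·y'
  d/dx[-19] = 0

Separating the contributions that come from x directly and those that come through y:
  without y':      8xy
  multiplying y':  4x^2 + 2y

so (8xy) + (4x^2 + 2y)·y' = 0, and therefore
  dy/dx = -(8xy)/(4x^2 + 2y) = -4xy/(2x^2 + y)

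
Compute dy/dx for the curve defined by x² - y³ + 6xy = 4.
Differentiate the relation implicitly: treat y = y(x) and apply the chain rule, so every y-derivative picks up a y' = dy/dx factor.

With everything moved to the left-hand side, differentiate term by term:
  d/dx[x^2] = 2x
  d/dx[6xy] = 6x·y' + 6y
  d/dx[-y^3] = -3y^2·y'
  d/dx[-4] = 0

Separating the contributions that come from x directly and those that come through y:
  without y':      2x + 6y
  multiplying y':  6x - 3y^2

so (2x + 6y) + (6x - 3y^2)·y' = 0, and therefore
  dy/dx = -(2x + 6y)/(6x - 3y^2) = 2(-x - 3y)/(3(2x - y^2))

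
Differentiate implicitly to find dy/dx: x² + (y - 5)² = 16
Differentiate both sides with respect to x, treating y as y(x). By the chain rule, any term containing y contributes a factor of y' = dy/dx when we differentiate it.

Move every term to one side and write the relation as F(x, y) = 0. Term by term,
  d/dx[x^2] = 2x
  d/dx[(y - 5)^2] = 2·y'(y - 5)
  d/dx[-16] = 0

The pieces without y' make up ∂F/∂x and the coefficient of y' is ∂F/∂y:
  ∂F/∂x = 2x,
  ∂F/∂y = 2y - 10.

Since d/dx[F] = ∂F/∂x + (∂F/∂y)·y' = 0, solve for y':
  (∂F/∂y)·y' = -∂F/∂x
  dy/dx = -(∂F/∂x)/(∂F/∂y) = -(2x)/(2y - 10) = -x/(y - 5)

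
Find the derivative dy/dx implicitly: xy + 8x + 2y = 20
Differentiate the relation implicitly: treat y = y(x) and apply the chain rule, so every y-derivative picks up a y' = dy/dx factor.

With everything moved to the left-hand side, differentiate term by term:
  d/dx[xy] = x·y' + y
  d/dx[8x] = 8
  d/dx[2y] = 2·y'
  d/dx[-20] = 0

Separating the contributions that come from x directly and those that come through y:
  without y':      y + 8
  multiplying y':  x + 2

so (y + 8) + (x + 2)·y' = 0, and therefore
  dy/dx = -(y + 8)/(x + 2) = (-y - 8)/(x + 2)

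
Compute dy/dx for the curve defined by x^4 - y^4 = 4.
Apply d/dx to both sides, remembering that y depends on x. Each occurrence of y therefore brings in a y' = dy/dx via the chain rule.

With F(x, y) equal to the left-hand side minus the right, differentiate F term by term:
  d/dx[x^4] = 4x^3
  d/dx[-y^4] = -4y^3·y'
  d/dx[-4] = 0
Adding these up, d/dx[F] = 0 becomes
  (4x^3) + (-4y^3)·y' = 0,
so isolating y',
  dy/dx = -(4x^3)/(-4y^3) = x^3/y^3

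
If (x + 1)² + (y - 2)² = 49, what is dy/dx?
Differentiate both sides with respect to x, treating y as y(x). By the chain rule, any term containing y contributes a factor of y' = dy/dx when we differentiate it.

Move every term to one side and write the relation as F(x, y) = 0. Term by term,
  d/dx[(x + 1)^2] = 2x + 2
  d/dx[(y - 2)^2] = 2·y'(y - 2)
  d/dx[-49] = 0

The pieces without y' make up ∂F/∂x and the coefficient of y' is ∂F/∂y:
  ∂F/∂x = 2x + 2,
  ∂F/∂y = 2y - 4.

Since d/dx[F] = ∂F/∂x + (∂F/∂y)·y' = 0, solve for y':
  (∂F/∂y)·y' = -∂F/∂x
  dy/dx = -(∂F/∂x)/(∂F/∂y) = -(2x + 2)/(2y - 4) = (-x - 1)/(y - 2)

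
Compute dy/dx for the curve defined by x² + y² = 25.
Apply d/dx to both sides, remembering that y depends on x. Each occurrence of y therefore brings in a y' = dy/dx via the chain rule.

With F(x, y) equal to the left-hand side minus the right, differentiate F term by term:
  d/dx[x^2] = 2x
  d/dx[y^2] = 2y·y'
  d/dx[-25] = 0
Adding these up, d/dx[F] = 0 becomes
  (2x) + (2y)·y' = 0,
so isolating y',
  dy/dx = -(2x)/(2y) = -x/y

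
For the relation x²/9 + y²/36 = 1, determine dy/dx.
Take d/dx of both sides. Since y is implicitly a function of x, the chain rule attaches a y' = dy/dx factor whenever we differentiate through y.

Set F(x, y) = (left side) − (right side), so the curve is F = 0. Differentiating each term of F:
  d/dx[x^2/9] = 2x/9
  d/dx[y^2/36] = y·y'/18
  d/dx[-1] = 0

Collecting, the y'-free part is the partial derivative in x and the y' coefficient is the partial derivative in y:
  ∂F/∂x = 2x/9
  ∂F/∂y = y/18

so d/dx[F(x, y(x))] = ∂F/∂x + (∂F/∂y)·y' = 0. Rearranging,
  dy/dx = -(∂F/∂x)/(∂F/∂y) = -(2x/9)/(y/18) = -4x/y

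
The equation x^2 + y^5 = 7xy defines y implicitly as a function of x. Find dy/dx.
Apply d/dx to both sides, remembering that y depends on x. Each occurrence of y therefore brings in a y' = dy/dx via the chain rule.

With F(x, y) equal to the left-hand side minus the right, differentiate F term by term:
  d/dx[x^2] = 2x
  d/dx[-7xy] = -7x·y' - 7y
  d/dx[y^5] = 5y^4·y'
Adding these up, d/dx[F] = 0 becomes
  (2x - 7y) + (-7x + 5y^4)·y' = 0,
so isolating y',
  dy/dx = -(2x - 7y)/(-7x + 5y^4) = (2x - 7y)/(7x - 5y^4)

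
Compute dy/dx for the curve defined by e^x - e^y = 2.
Differentiate the relation implicitly: treat y = y(x) and apply the chain rule, so every y-derivative picks up a y' = dy/dx factor.

With everything moved to the left-hand side, differentiate term by term:
  d/dx[e^(x)] = e^(x)
  d/dx[-e^(y)] = -y'·e^(y)
  d/dx[-2] = 0

Separating the contributions that come from x directly and those that come through y:
  without y':      e^(x)
  multiplying y':  -e^(y)

so (e^(x)) + (-e^(y))·y' = 0, and therefore
  dy/dx = -(e^(x))/(-e^(y)) = e^(x - y)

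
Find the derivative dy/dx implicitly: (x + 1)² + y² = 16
Differentiate the relation implicitly: treat y = y(x) and apply the chain rule, so every y-derivative picks up a y' = dy/dx factor.

With everything moved to the left-hand side, differentiate term by term:
  d/dx[y^2] = 2y·y'
  d/dx[(x + 1)^2] = 2x + 2
  d/dx[-16] = 0

Separating the contributions that come from x directly and those that come through y:
  without y':      2x + 2
  multiplying y':  2y

so (2x + 2) + (2y)·y' = 0, and therefore
  dy/dx = -(2x + 2)/(2y) = (-x - 1)/y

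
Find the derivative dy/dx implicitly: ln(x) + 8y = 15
Differentiate both sides with respect to x, treating y as y(x). By the chain rule, any term containing y contributes a factor of y' = dy/dx when we differentiate it.

Move every term to one side and write the relation as F(x, y) = 0. Term by term,
  d/dx[8y] = 8·y'
  d/dx[ln(x)] = 1/x
  d/dx[-15] = 0

The pieces without y' make up ∂F/∂x and the coefficient of y' is ∂F/∂y:
  ∂F/∂x = 1/x,
  ∂F/∂y = 8.

Since d/dx[F] = ∂F/∂x + (∂F/∂y)·y' = 0, solve for y':
  (∂F/∂y)·y' = -∂F/∂x
  dy/dx = -(∂F/∂x)/(∂F/∂y) = -(1/x)/(8) = -1/(8x)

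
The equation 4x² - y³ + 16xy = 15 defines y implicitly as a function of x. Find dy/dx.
Apply d/dx to both sides, remembering that y depends on x. Each occurrence of y therefore brings in a y' = dy/dx via the chain rule.

With F(x, y) equal to the left-hand side minus the right, differentiate F term by term:
  d/dx[4x^2] = 8x
  d/dx[16xy] = 16x·y' + 16y
  d/dx[-y^3] = -3y^2·y'
  d/dx[-15] = 0
Adding these up, d/dx[F] = 0 becomes
  (8x + 16y) + (16x - 3y^2)·y' = 0,
so isolating y',
  dy/dx = -(8x + 16y)/(16x - 3y^2) = 8(-x - 2y)/(16x - 3y^2)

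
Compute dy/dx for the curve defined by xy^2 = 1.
Differentiate the relation implicitly: treat y = y(x) and apply the chain rule, so every y-derivative picks up a y' = dy/dx factor.

With everything moved to the left-hand side, differentiate term by term:
  d/dx[xy^2] = 2xy·y' + y^2
  d/dx[-1] = 0

Separating the contributions that come from x directly and those that come through y:
  without y':      y^2
  multiplying y':  2xy

so (y^2) + (2xy)·y' = 0, and therefore
  dy/dx = -(y^2)/(2xy) = -y/(2x)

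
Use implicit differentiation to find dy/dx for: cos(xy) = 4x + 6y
Differentiate the relation implicitly: treat y = y(x) and apply the chain rule, so every y-derivative picks up a y' = dy/dx factor.

With everything moved to the left-hand side, differentiate term by term:
  d/dx[-4x] = -4
  d/dx[-6y] = -6·y'
  d/dx[cos(xy)] = -(x·y' + y)·sin(xy)

Separating the contributions that come from x directly and those that come through y:
  without y':      -y·sin(xy) - 4
  multiplying y':  -x·sin(xy) - 6

so (-y·sin(xy) - 4) + (-x·sin(xy) - 6)·y' = 0, and therefore
  dy/dx = -(-y·sin(xy) - 4)/(-x·sin(xy) - 6) = -(y·sin(xy) + 4)/(x·sin(xy) + 6)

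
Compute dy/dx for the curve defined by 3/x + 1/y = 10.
Apply d/dx to both sides, remembering that y depends on x. Each occurrence of y therefore brings in a y' = dy/dx via the chain rule.

With F(x, y) equal to the left-hand side minus the right, differentiate F term by term:
  d/dx[1/y] = -y'/y^2
  d/dx[3/x] = -3/x^2
  d/dx[-10] = 0
Adding these up, d/dx[F] = 0 becomes
  (-3/x^2) + (-1/y^2)·y' = 0,
so isolating y',
  dy/dx = -(-3/x^2)/(-1/y^2) = -3y^2/x^2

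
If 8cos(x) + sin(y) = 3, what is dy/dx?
Differentiate the relation implicitly: treat y = y(x) and apply the chain rule, so every y-derivative picks up a y' = dy/dx factor.

With everything moved to the left-hand side, differentiate term by term:
  d/dx[sin(y)] = y'·cos(y)
  d/dx[8cos(x)] = -8sin(x)
  d/dx[-3] = 0

Separating the contributions that come from x directly and those that come through y:
  without y':      -8sin(x)
  multiplying y':  cos(y)

so (-8sin(x)) + (cos(y))·y' = 0, and therefore
  dy/dx = -(-8sin(x))/(cos(y)) = 8sin(x)/cos(y)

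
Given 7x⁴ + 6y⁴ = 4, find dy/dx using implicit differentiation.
Take d/dx of both sides. Since y is implicitly a function of x, the chain rule attaches a y' = dy/dx factor whenever we differentiate through y.

Set F(x, y) = (left side) − (right side), so the curve is F = 0. Differentiating each term of F:
  d/dx[7x^4] = 28x^3
  d/dx[6y^4] = 24y^3·y'
  d/dx[-4] = 0

Collecting, the y'-free part is the partial derivative in x and the y' coefficient is the partial derivative in y:
  ∂F/∂x = 28x^3
  ∂F/∂y = 24y^3

so d/dx[F(x, y(x))] = ∂F/∂x + (∂F/∂y)·y' = 0. Rearranging,
  dy/dx = -(∂F/∂x)/(∂F/∂y) = -(28x^3)/(24y^3) = -7x^3/(6y^3)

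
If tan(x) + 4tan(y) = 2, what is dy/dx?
Differentiate the relation implicitly: treat y = y(x) and apply the chain rule, so every y-derivative picks up a y' = dy/dx factor.

With everything moved to the left-hand side, differentiate term by term:
  d/dx[tan(x)] = tan(x)^2 + 1
  d/dx[4tan(y)] = 4·y'(tan(y)^2 + 1)
  d/dx[-2] = 0

Separating the contributions that come from x directly and those that come through y:
  without y':      tan(x)^2 + 1
  multiplying y':  4tan(y)^2 + 4

so (tan(x)^2 + 1) + (4tan(y)^2 + 4)·y' = 0, and therefore
  dy/dx = -(tan(x)^2 + 1)/(4tan(y)^2 + 4) = -cos(y)^2/(4cos(x)^2)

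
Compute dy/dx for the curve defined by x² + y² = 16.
Apply d/dx to both sides, remembering that y depends on x. Each occurrence of y therefore brings in a y' = dy/dx via the chain rule.

With F(x, y) equal to the left-hand side minus the right, differentiate F term by term:
  d/dx[x^2] = 2x
  d/dx[y^2] = 2y·y'
  d/dx[-16] = 0
Adding these up, d/dx[F] = 0 becomes
  (2x) + (2y)·y' = 0,
so isolating y',
  dy/dx = -(2x)/(2y) = -x/y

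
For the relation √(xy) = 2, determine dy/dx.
Differentiate both sides with respect to x, treating y as y(x). By the chain rule, any term containing y contributes a factor of y' = dy/dx when we differentiate it.

Move every term to one side and write the relation as F(x, y) = 0. Term by term,
  d/dx[√(xy)] = √(xy)(x·y'/2 + y/2)/(xy)
  d/dx[-2] = 0

The pieces without y' make up ∂F/∂x and the coefficient of y' is ∂F/∂y:
  ∂F/∂x = √(xy)/(2x),
  ∂F/∂y = √(xy)/(2y).

Since d/dx[F] = ∂F/∂x + (∂F/∂y)·y' = 0, solve for y':
  (∂F/∂y)·y' = -∂F/∂x
  dy/dx = -(∂F/∂x)/(∂F/∂y) = -(√(xy)/(2x))/(√(xy)/(2y)) = -y/x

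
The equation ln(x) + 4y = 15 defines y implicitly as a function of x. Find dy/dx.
Apply d/dx to both sides, remembering that y depends on x. Each occurrence of y therefore brings in a y' = dy/dx via the chain rule.

With F(x, y) equal to the left-hand side minus the right, differentiate F term by term:
  d/dx[4y] = 4·y'
  d/dx[ln(x)] = 1/x
  d/dx[-15] = 0
Adding these up, d/dx[F] = 0 becomes
  (1/x) + (4)·y' = 0,
so isolating y',
  dy/dx = -(1/x)/(4) = -1/(4x)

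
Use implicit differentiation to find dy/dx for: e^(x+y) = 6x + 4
Take d/dx of both sides. Since y is implicitly a function of x, the chain rule attaches a y' = dy/dx factor whenever we differentiate through y.

Set F(x, y) = (left side) − (right side), so the curve is F = 0. Differentiating each term of F:
  d/dx[-6x] = -6
  d/dx[e^(x + y)] = (y' + 1)·e^(x + y)
  d/dx[-4] = 0

Collecting, the y'-free part is the partial derivative in x and the y' coefficient is the partial derivative in y:
  ∂F/∂x = e^(x + y) - 6
  ∂F/∂y = e^(x + y)

so d/dx[F(x, y(x))] = ∂F/∂x + (∂F/∂y)·y' = 0. Rearranging,
  dy/dx = -(∂F/∂x)/(∂F/∂y) = -(e^(x + y) - 6)/(e^(x + y)) = 6e^(-x - y) - 1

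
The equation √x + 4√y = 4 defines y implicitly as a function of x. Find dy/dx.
Differentiate both sides with respect to x, treating y as y(x). By the chain rule, any term containing y contributes a factor of y' = dy/dx when we differentiate it.

Move every term to one side and write the relation as F(x, y) = 0. Term by term,
  d/dx[√(x)] = 1/(2√(x))
  d/dx[4√(y)] = 2·y'/√(y)
  d/dx[-4] = 0

The pieces without y' make up ∂F/∂x and the coefficient of y' is ∂F/∂y:
  ∂F/∂x = 1/(2√(x)),
  ∂F/∂y = 2/√(y).

Since d/dx[F] = ∂F/∂x + (∂F/∂y)·y' = 0, solve for y':
  (∂F/∂y)·y' = -∂F/∂x
  dy/dx = -(∂F/∂x)/(∂F/∂y) = -(1/(2√(x)))/(2/√(y)) = -√(y)/(4√(x))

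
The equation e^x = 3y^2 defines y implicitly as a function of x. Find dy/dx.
Take d/dx of both sides. Since y is implicitly a function of x, the chain rule attaches a y' = dy/dx factor whenever we differentiate through y.

Set F(x, y) = (left side) − (right side), so the curve is F = 0. Differentiating each term of F:
  d/dx[-3y^2] = -6y·y'
  d/dx[e^(x)] = e^(x)

Collecting, the y'-free part is the partial derivative in x and the y' coefficient is the partial derivative in y:
  ∂F/∂x = e^(x)
  ∂F/∂y = -6y

so d/dx[F(x, y(x))] = ∂F/∂x + (∂F/∂y)·y' = 0. Rearranging,
  dy/dx = -(∂F/∂x)/(∂F/∂y) = -(e^(x))/(-6y) = e^(x)/(6y)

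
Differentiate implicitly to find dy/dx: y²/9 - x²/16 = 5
Apply d/dx to both sides, remembering that y depends on x. Each occurrence of y therefore brings in a y' = dy/dx via the chain rule.

With F(x, y) equal to the left-hand side minus the right, differentiate F term by term:
  d/dx[-x^2/16] = -x/8
  d/dx[y^2/9] = 2y·y'/9
  d/dx[-5] = 0
Adding these up, d/dx[F] = 0 becomes
  (-x/8) + (2y/9)·y' = 0,
so isolating y',
  dy/dx = -(-x/8)/(2y/9) = 9x/(16y)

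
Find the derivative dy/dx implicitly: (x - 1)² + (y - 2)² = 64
Differentiate both sides with respect to x, treating y as y(x). By the chain rule, any term containing y contributes a factor of y' = dy/dx when we differentiate it.

Move every term to one side and write the relation as F(x, y) = 0. Term by term,
  d/dx[(x - 1)^2] = 2x - 2
  d/dx[(y - 2)^2] = 2·y'(y - 2)
  d/dx[-64] = 0

The pieces without y' make up ∂F/∂x and the coefficient of y' is ∂F/∂y:
  ∂F/∂x = 2x - 2,
  ∂F/∂y = 2y - 4.

Since d/dx[F] = ∂F/∂x + (∂F/∂y)·y' = 0, solve for y':
  (∂F/∂y)·y' = -∂F/∂x
  dy/dx = -(∂F/∂x)/(∂F/∂y) = -(2x - 2)/(2y - 4) = (1 - x)/(y - 2)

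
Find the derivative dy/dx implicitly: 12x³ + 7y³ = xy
Differentiate both sides with respect to x, treating y as y(x). By the chain rule, any term containing y contributes a factor of y' = dy/dx when we differentiate it.

Move every term to one side and write the relation as F(x, y) = 0. Term by term,
  d/dx[12x^3] = 36x^2
  d/dx[-xy] = -x·y' - y
  d/dx[7y^3] = 21y^2·y'

The pieces without y' make up ∂F/∂x and the coefficient of y' is ∂F/∂y:
  ∂F/∂x = 36x^2 - y,
  ∂F/∂y = -x + 21y^2.

Since d/dx[F] = ∂F/∂x + (∂F/∂y)·y' = 0, solve for y':
  (∂F/∂y)·y' = -∂F/∂x
  dy/dx = -(∂F/∂x)/(∂F/∂y) = -(36x^2 - y)/(-x + 21y^2) = (36x^2 - y)/(x - 21y^2)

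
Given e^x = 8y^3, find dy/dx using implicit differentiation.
Differentiate the relation implicitly: treat y = y(x) and apply the chain rule, so every y-derivative picks up a y' = dy/dx factor.

With everything moved to the left-hand side, differentiate term by term:
  d/dx[-8y^3] = -24y^2·y'
  d/dx[e^(x)] = e^(x)

Separating the contributions that come from x directly and those that come through y:
  without y':      e^(x)
  multiplying y':  -24y^2

so (e^(x)) + (-24y^2)·y' = 0, and therefore
  dy/dx = -(e^(x))/(-24y^2) = e^(x)/(24y^2)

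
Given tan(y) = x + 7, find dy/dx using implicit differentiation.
Apply d/dx to both sides, remembering that y depends on x. Each occurrence of y therefore brings in a y' = dy/dx via the chain rule.

With F(x, y) equal to the left-hand side minus the right, differentiate F term by term:
  d/dx[-x] = -1
  d/dx[tan(y)] = y'(tan(y)^2 + 1)
  d/dx[-7] = 0
Adding these up, d/dx[F] = 0 becomes
  (-1) + (tan(y)^2 + 1)·y' = 0,
so isolating y',
  dy/dx = -(-1)/(tan(y)^2 + 1) = cos(y)^2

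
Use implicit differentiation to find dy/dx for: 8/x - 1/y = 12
Apply d/dx to both sides, remembering that y depends on x. Each occurrence of y therefore brings in a y' = dy/dx via the chain rule.

With F(x, y) equal to the left-hand side minus the right, differentiate F term by term:
  d/dx[-1/y] = y'/y^2
  d/dx[8/x] = -8/x^2
  d/dx[-12] = 0
Adding these up, d/dx[F] = 0 becomes
  (-8/x^2) + (y^(-2))·y' = 0,
so isolating y',
  dy/dx = -(-8/x^2)/(y^(-2)) = 8y^2/x^2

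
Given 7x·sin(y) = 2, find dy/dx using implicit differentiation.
Take d/dx of both sides. Since y is implicitly a function of x, the chain rule attaches a y' = dy/dx factor whenever we differentiate through y.

Set F(x, y) = (left side) − (right side), so the curve is F = 0. Differentiating each term of F:
  d/dx[7x·sin(y)] = 7x·y'·cos(y) + 7sin(y)
  d/dx[-2] = 0

Collecting, the y'-free part is the partial derivative in x and the y' coefficient is the partial derivative in y:
  ∂F/∂x = 7sin(y)
  ∂F/∂y = 7x·cos(y)

so d/dx[F(x, y(x))] = ∂F/∂x + (∂F/∂y)·y' = 0. Rearranging,
  dy/dx = -(∂F/∂x)/(∂F/∂y) = -(7sin(y))/(7x·cos(y)) = -tan(y)/x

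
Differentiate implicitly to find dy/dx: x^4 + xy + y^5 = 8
Differentiate both sides with respect to x, treating y as y(x). By the chain rule, any term containing y contributes a factor of y' = dy/dx when we differentiate it.

Move every term to one side and write the relation as F(x, y) = 0. Term by term,
  d/dx[x^4] = 4x^3
  d/dx[xy] = x·y' + y
  d/dx[y^5] = 5y^4·y'
  d/dx[-8] = 0

The pieces without y' make up ∂F/∂x and the coefficient of y' is ∂F/∂y:
  ∂F/∂x = 4x^3 + y,
  ∂F/∂y = x + 5y^4.

Since d/dx[F] = ∂F/∂x + (∂F/∂y)·y' = 0, solve for y':
  (∂F/∂y)·y' = -∂F/∂x
  dy/dx = -(∂F/∂x)/(∂F/∂y) = -(4x^3 + y)/(x + 5y^4) = (-4x^3 - y)/(x + 5y^4)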